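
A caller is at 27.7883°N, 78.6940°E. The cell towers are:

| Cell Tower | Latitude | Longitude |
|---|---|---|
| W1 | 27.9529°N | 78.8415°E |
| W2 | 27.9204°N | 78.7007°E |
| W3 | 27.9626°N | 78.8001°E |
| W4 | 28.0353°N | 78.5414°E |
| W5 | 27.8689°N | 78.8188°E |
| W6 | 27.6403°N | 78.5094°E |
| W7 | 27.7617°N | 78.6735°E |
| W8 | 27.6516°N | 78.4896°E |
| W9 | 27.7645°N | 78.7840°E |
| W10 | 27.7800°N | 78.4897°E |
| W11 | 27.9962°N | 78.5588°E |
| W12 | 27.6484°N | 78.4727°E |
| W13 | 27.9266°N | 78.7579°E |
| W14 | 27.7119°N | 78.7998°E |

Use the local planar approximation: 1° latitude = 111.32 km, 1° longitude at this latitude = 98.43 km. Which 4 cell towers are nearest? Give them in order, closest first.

W7, W9, W14, W2

Distances from 27.7883°N, 78.6940°E:
W1: √((0.1646·111.32)² + (0.1475·98.43)²) = √(335.742297 + 210.784664) = 23.3779 km
W2: √((0.1321·111.32)² + (0.0067·98.43)²) = √(216.247966 + 0.434915) = 14.7202 km
W3: √((0.1743·111.32)² + (0.1061·98.43)²) = √(376.479358 + 109.065084) = 22.0351 km
W4: √((0.2470·111.32)² + (-0.1526·98.43)²) = √(756.032216 + 225.612957) = 31.3312 km
W5: √((0.0806·111.32)² + (0.1248·98.43)²) = √(80.503818 + 150.898228) = 15.2119 km
W6: √((-0.1480·111.32)² + (-0.1846·98.43)²) = √(271.437487 + 330.155369) = 24.5274 km
W7: √((-0.0266·111.32)² + (-0.0205·98.43)²) = √(8.768184 + 4.071577) = 3.5833 km
W8: √((-0.1367·111.32)² + (-0.2044·98.43)²) = √(231.570602 + 404.777863) = 25.2259 km
W9: √((-0.0238·111.32)² + (0.0900·98.43)²) = √(7.019405 + 78.476566) = 9.2464 km
W10: √((-0.0083·111.32)² + (-0.2043·98.43)²) = √(0.853695 + 404.381895) = 20.1305 km
W11: √((0.2079·111.32)² + (-0.1352·98.43)²) = √(535.618260 + 177.095837) = 26.6967 km
W12: √((-0.1399·111.32)² + (-0.2213·98.43)²) = √(242.539135 + 474.479877) = 26.7772 km
W13: √((0.1383·111.32)² + (0.0639·98.43)²) = √(237.023145 + 39.560037) = 16.6308 km
W14: √((-0.0764·111.32)² + (0.1058·98.43)²) = √(72.332440 + 108.449188) = 13.4455 km
Sorted: W7 (3.5833 km) < W9 (9.2464 km) < W14 (13.4455 km) < W2 (14.7202 km) < W5 (15.2119 km) < W13 (16.6308 km) < …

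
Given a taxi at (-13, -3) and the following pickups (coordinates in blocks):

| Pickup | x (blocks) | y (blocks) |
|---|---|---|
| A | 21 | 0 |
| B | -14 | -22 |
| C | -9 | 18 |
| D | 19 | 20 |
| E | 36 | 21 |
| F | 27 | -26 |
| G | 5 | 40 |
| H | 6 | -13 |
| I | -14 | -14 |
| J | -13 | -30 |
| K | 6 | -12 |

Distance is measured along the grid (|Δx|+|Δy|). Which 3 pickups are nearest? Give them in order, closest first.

Distances from (-13, -3):
A: |34| + |3| = 34 + 3 = 37 blocks
B: |-1| + |-19| = 1 + 19 = 20 blocks
C: |4| + |21| = 4 + 21 = 25 blocks
D: |32| + |23| = 32 + 23 = 55 blocks
E: |49| + |24| = 49 + 24 = 73 blocks
F: |40| + |-23| = 40 + 23 = 63 blocks
G: |18| + |43| = 18 + 43 = 61 blocks
H: |19| + |-10| = 19 + 10 = 29 blocks
I: |-1| + |-11| = 1 + 11 = 12 blocks
J: |0| + |-27| = 0 + 27 = 27 blocks
K: |19| + |-9| = 19 + 9 = 28 blocks
Sorted: I (12 blocks) < B (20 blocks) < C (25 blocks) < J (27 blocks) < K (28 blocks) < …

I, B, C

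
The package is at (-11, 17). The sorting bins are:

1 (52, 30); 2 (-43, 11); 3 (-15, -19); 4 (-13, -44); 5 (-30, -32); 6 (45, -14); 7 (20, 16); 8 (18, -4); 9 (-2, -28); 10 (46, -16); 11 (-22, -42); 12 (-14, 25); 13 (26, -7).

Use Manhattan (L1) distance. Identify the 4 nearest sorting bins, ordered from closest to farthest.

12, 7, 2, 3

Distances from (-11, 17):
1: |63| + |13| = 63 + 13 = 76
2: |-32| + |-6| = 32 + 6 = 38
3: |-4| + |-36| = 4 + 36 = 40
4: |-2| + |-61| = 2 + 61 = 63
5: |-19| + |-49| = 19 + 49 = 68
6: |56| + |-31| = 56 + 31 = 87
7: |31| + |-1| = 31 + 1 = 32
8: |29| + |-21| = 29 + 21 = 50
9: |9| + |-45| = 9 + 45 = 54
10: |57| + |-33| = 57 + 33 = 90
11: |-11| + |-59| = 11 + 59 = 70
12: |-3| + |8| = 3 + 8 = 11
13: |37| + |-24| = 37 + 24 = 61
Sorted: 12 (11) < 7 (32) < 2 (38) < 3 (40) < 8 (50) < 9 (54) < …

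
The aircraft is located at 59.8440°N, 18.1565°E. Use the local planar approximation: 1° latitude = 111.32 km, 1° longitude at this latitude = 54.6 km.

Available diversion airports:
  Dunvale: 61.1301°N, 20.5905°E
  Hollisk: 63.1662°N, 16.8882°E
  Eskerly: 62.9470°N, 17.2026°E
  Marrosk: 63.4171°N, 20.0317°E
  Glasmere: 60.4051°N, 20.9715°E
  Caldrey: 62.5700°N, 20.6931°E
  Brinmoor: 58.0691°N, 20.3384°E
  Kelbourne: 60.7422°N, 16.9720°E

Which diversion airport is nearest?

Kelbourne

Distances from 59.8440°N, 18.1565°E:
Dunvale: √((1.2861·111.32)² + (2.4340·54.6)²) = √(20497.262915 + 17661.453133) = 195.3426 km
Hollisk: √((3.3222·111.32)² + (-1.2683·54.6)²) = √(136772.234784 + 4795.448931) = 376.2548 km
Eskerly: √((3.1030·111.32)² + (-0.9539·54.6)²) = √(119319.093842 + 2712.632639) = 349.3304 km
Marrosk: √((3.5731·111.32)² + (1.8752·54.6)²) = √(158211.022442 + 10482.876614) = 410.7236 km
Glasmere: √((0.5611·111.32)² + (2.8150·54.6)²) = √(3901.457971 + 23623.382601) = 165.9061 km
Caldrey: √((2.7260·111.32)² + (2.5366·54.6)²) = √(92086.951977 + 19181.795723) = 333.5697 km
Brinmoor: √((-1.7749·111.32)² + (2.1819·54.6)²) = √(39038.594562 + 14192.371475) = 230.7184 km
Kelbourne: √((0.8982·111.32)² + (-1.1845·54.6)²) = √(9997.524953 + 4182.687472) = 119.0807 km
Minimum: Kelbourne at 119.0807 km.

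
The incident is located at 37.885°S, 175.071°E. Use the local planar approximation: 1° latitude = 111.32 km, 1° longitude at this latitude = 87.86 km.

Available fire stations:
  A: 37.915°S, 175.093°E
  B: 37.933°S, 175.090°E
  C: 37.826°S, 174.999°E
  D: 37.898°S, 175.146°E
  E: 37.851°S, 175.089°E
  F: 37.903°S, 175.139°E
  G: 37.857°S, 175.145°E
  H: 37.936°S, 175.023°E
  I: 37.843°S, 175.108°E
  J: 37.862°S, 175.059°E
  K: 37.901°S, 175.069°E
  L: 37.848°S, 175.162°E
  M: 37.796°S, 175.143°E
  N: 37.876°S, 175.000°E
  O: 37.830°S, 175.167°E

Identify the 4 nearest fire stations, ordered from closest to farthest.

K, J, A, E

Distances from 37.885°S, 175.071°E:
A: 3.859 km
B: 5.598 km
C: 9.119 km
D: 6.747 km
E: 4.102 km
F: 6.302 km
G: 7.210 km
H: 7.072 km
I: 5.695 km
J: 2.769 km
K: 1.790 km
L: 8.994 km
M: 11.755 km
N: 6.318 km
O: 10.422 km
Sorted: K (1.790 km) < J (2.769 km) < A (3.859 km) < E (4.102 km) < B (5.598 km) < I (5.695 km) < …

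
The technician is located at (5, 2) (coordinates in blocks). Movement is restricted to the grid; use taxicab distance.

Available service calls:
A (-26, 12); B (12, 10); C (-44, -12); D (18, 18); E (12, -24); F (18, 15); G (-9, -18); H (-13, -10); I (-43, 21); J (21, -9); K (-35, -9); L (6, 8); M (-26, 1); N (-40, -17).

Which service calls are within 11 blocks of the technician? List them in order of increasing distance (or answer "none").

L

Distances from (5, 2):
A: 41 blocks
B: 15 blocks
C: 63 blocks
D: 29 blocks
E: 33 blocks
F: 26 blocks
G: 34 blocks
H: 30 blocks
I: 67 blocks
J: 27 blocks
K: 51 blocks
L: 7 blocks
M: 32 blocks
N: 64 blocks
Threshold 11 blocks: L (7 blocks) is within range.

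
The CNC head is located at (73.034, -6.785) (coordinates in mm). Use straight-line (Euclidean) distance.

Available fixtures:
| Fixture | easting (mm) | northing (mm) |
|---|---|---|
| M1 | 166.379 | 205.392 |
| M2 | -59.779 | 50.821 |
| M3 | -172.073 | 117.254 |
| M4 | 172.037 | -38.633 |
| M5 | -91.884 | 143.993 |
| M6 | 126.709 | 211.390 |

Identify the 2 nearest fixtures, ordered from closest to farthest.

M4, M2

Distances from (73.034, -6.785):
M1: 231.802 mm
M2: 144.768 mm
M3: 274.706 mm
M4: 103.999 mm
M5: 223.455 mm
M6: 224.681 mm
Sorted: M4 (103.999 mm) < M2 (144.768 mm) < M5 (223.455 mm) < M6 (224.681 mm) < …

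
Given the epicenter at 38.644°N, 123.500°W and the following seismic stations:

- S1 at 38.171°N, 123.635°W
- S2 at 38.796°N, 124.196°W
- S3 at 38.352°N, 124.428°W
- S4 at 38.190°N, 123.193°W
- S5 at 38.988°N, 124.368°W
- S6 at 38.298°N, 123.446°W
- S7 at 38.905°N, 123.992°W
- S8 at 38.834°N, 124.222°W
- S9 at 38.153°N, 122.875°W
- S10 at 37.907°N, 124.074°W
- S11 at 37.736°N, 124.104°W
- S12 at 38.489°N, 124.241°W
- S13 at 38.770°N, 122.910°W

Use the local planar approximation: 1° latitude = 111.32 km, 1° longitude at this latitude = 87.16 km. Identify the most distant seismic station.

Distances from 38.644°N, 123.500°W:
S1: √((-0.473·111.32)² + (-0.135·87.16)²) = √(2772.48163 + 138.45288) = 53.953 km
S2: √((0.152·111.32)² + (-0.696·87.16)²) = √(286.30806 + 3680.04325) = 62.979 km
S3: √((-0.292·111.32)² + (-0.928·87.16)²) = √(1056.60363 + 6542.29910) = 87.172 km
S4: √((-0.454·111.32)² + (0.307·87.16)²) = √(2554.21882 + 715.99699) = 57.186 km
S5: √((0.344·111.32)² + (-0.868·87.16)²) = √(1466.43656 + 5723.66087) = 84.794 km
S6: √((-0.346·111.32)² + (0.054·87.16)²) = √(1483.53772 + 22.15246) = 38.803 km
S7: √((0.261·111.32)² + (-0.492·87.16)²) = √(844.16513 + 1838.92767) = 51.799 km
S8: √((0.190·111.32)² + (-0.722·87.16)²) = √(447.35634 + 3960.12449) = 66.389 km
S9: √((-0.491·111.32)² + (0.625·87.16)²) = √(2987.51008 + 2967.52562) = 77.169 km
S10: √((-0.737·111.32)² + (-0.574·87.16)²) = √(6731.02760 + 2502.98489) = 96.094 km
S11: √((-0.908·111.32)² + (-0.604·87.16)²) = √(10216.87529 + 2771.45812) = 113.966 km
S12: √((-0.155·111.32)² + (-0.741·87.16)²) = √(297.72122 + 4171.29456) = 66.851 km
S13: √((0.126·111.32)² + (0.590·87.16)²) = √(196.73765 + 2644.46892) = 53.303 km
Maximum: S11 at 113.966 km.

S11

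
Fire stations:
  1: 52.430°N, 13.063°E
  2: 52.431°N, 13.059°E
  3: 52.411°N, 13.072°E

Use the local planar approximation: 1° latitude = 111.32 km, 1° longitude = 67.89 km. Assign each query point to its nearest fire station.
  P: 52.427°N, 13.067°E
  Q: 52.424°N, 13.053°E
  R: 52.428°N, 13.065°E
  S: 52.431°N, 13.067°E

P→1; Q→2; R→1; S→1

P at 52.427°N, 13.067°E:
  1: √((0.003·111.32)² + (-0.004·67.89)²) = √(0.11153 + 0.07374) = 0.430 km
  2: √((0.004·111.32)² + (-0.008·67.89)²) = √(0.19827 + 0.29498) = 0.702 km
  3: √((-0.016·111.32)² + (0.005·67.89)²) = √(3.17239 + 0.11523) = 1.813 km
  → nearest: 1 (0.430 km)
Q at 52.424°N, 13.053°E:
  1: √((0.006·111.32)² + (0.010·67.89)²) = √(0.44612 + 0.46091) = 0.952 km
  2: √((0.007·111.32)² + (0.006·67.89)²) = √(0.60721 + 0.16593) = 0.879 km
  3: √((-0.013·111.32)² + (0.019·67.89)²) = √(2.09427 + 1.66387) = 1.939 km
  → nearest: 2 (0.879 km)
R at 52.428°N, 13.065°E:
  1: √((0.002·111.32)² + (-0.002·67.89)²) = √(0.04957 + 0.01844) = 0.261 km
  2: √((0.003·111.32)² + (-0.006·67.89)²) = √(0.11153 + 0.16593) = 0.527 km
  3: √((-0.017·111.32)² + (0.007·67.89)²) = √(3.58133 + 0.22584) = 1.951 km
  → nearest: 1 (0.261 km)
S at 52.431°N, 13.067°E:
  1: √((-0.001·111.32)² + (-0.004·67.89)²) = √(0.01239 + 0.07374) = 0.293 km
  2: √((0.000·111.32)² + (-0.008·67.89)²) = √(0.00000 + 0.29498) = 0.543 km
  3: √((-0.020·111.32)² + (0.005·67.89)²) = √(4.95686 + 0.11523) = 2.252 km
  → nearest: 1 (0.293 km)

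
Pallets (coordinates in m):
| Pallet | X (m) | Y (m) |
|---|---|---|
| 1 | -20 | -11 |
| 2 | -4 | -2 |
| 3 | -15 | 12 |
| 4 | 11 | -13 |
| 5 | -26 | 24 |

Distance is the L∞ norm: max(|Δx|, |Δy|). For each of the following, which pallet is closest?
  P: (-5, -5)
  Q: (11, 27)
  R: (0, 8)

P at (-5, -5):
  1: 15 m
  2: 3 m
  3: 17 m
  4: 16 m
  5: 29 m
  → nearest: 2 (3 m)
Q at (11, 27):
  1: 38 m
  2: 29 m
  3: 26 m
  4: 40 m
  5: 37 m
  → nearest: 3 (26 m)
R at (0, 8):
  1: 20 m
  2: 10 m
  3: 15 m
  4: 21 m
  5: 26 m
  → nearest: 2 (10 m)

P→2; Q→3; R→2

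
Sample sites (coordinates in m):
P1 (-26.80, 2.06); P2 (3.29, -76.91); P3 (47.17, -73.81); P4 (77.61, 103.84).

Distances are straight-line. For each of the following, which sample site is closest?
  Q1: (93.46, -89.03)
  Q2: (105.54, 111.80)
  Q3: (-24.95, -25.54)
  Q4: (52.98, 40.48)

Q1→P3; Q2→P4; Q3→P1; Q4→P4

Q1 at (93.46, -89.03):
  P1: √((-120.26)² + (91.09)²) = √(14462.4676 + 8297.3881) = 150.86 m
  P2: √((-90.17)² + (12.12)²) = √(8130.6289 + 146.8944) = 90.98 m
  P3: √((-46.29)² + (15.22)²) = √(2142.7641 + 231.6484) = 48.73 m
  P4: √((-15.85)² + (192.87)²) = √(251.2225 + 37198.8369) = 193.52 m
  → nearest: P3 (48.73 m)
Q2 at (105.54, 111.80):
  P1: √((-132.34)² + (-109.74)²) = √(17513.8756 + 12042.8676) = 171.92 m
  P2: √((-102.25)² + (-188.71)²) = √(10455.0625 + 35611.4641) = 214.63 m
  P3: √((-58.37)² + (-185.61)²) = √(3407.0569 + 34451.0721) = 194.57 m
  P4: √((-27.93)² + (-7.96)²) = √(780.0849 + 63.3616) = 29.04 m
  → nearest: P4 (29.04 m)
Q3 at (-24.95, -25.54):
  P1: √((-1.85)² + (27.60)²) = √(3.4225 + 761.7600) = 27.66 m
  P2: √((28.24)² + (-51.37)²) = √(797.4976 + 2638.8769) = 58.62 m
  P3: √((72.12)² + (-48.27)²) = √(5201.2944 + 2329.9929) = 86.78 m
  P4: √((102.56)² + (129.38)²) = √(10518.5536 + 16739.1844) = 165.10 m
  → nearest: P1 (27.66 m)
Q4 at (52.98, 40.48):
  P1: √((-79.78)² + (-38.42)²) = √(6364.8484 + 1476.0964) = 88.55 m
  P2: √((-49.69)² + (-117.39)²) = √(2469.0961 + 13780.4121) = 127.47 m
  P3: √((-5.81)² + (-114.29)²) = √(33.7561 + 13062.2041) = 114.44 m
  P4: √((24.63)² + (63.36)²) = √(606.6369 + 4014.4896) = 67.98 m
  → nearest: P4 (67.98 m)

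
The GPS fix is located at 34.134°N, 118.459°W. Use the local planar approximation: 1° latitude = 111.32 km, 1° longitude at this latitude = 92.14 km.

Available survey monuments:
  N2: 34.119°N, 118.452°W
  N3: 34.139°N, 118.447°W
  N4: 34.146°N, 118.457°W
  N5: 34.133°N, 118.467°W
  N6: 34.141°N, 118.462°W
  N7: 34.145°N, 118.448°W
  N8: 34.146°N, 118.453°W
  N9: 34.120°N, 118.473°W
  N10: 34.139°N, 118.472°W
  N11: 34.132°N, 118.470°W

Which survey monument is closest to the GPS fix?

N5

Distances from 34.134°N, 118.459°W:
N2: √((-0.015·111.32)² + (0.007·92.14)²) = √(2.78823 + 0.41600) = 1.790 km
N3: √((0.005·111.32)² + (0.012·92.14)²) = √(0.30980 + 1.22253) = 1.238 km
N4: √((0.012·111.32)² + (0.002·92.14)²) = √(1.78447 + 0.03396) = 1.348 km
N5: √((-0.001·111.32)² + (-0.008·92.14)²) = √(0.01239 + 0.54335) = 0.745 km
N6: √((0.007·111.32)² + (-0.003·92.14)²) = √(0.60721 + 0.07641) = 0.827 km
N7: √((0.011·111.32)² + (0.011·92.14)²) = √(1.49945 + 1.02726) = 1.590 km
N8: √((0.012·111.32)² + (0.006·92.14)²) = √(1.78447 + 0.30563) = 1.446 km
N9: √((-0.014·111.32)² + (-0.014·92.14)²) = √(2.42886 + 1.66400) = 2.023 km
N10: √((0.005·111.32)² + (-0.013·92.14)²) = √(0.30980 + 1.43477) = 1.321 km
N11: √((-0.002·111.32)² + (-0.011·92.14)²) = √(0.04957 + 1.02726) = 1.038 km
Minimum: N5 at 0.745 km.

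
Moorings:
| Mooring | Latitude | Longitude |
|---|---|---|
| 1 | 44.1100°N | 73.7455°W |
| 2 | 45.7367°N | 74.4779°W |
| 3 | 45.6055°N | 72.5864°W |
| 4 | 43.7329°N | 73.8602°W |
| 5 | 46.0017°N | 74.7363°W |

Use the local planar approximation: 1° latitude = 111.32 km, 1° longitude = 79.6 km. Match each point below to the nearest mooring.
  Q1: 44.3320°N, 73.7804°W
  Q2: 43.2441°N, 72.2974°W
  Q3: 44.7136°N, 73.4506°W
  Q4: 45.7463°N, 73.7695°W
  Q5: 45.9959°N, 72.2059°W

Q1→1; Q2→4; Q3→1; Q4→2; Q5→3

Q1 at 44.3320°N, 73.7804°W:
  1: 24.8687 km
  2: 165.9353 km
  3: 170.6771 km
  4: 66.9936 km
  5: 200.8424 km
  → nearest: 1 (24.8687 km)
Q2 at 43.2441°N, 72.2974°W:
  1: 150.2608 km
  2: 327.2901 km
  3: 263.8757 km
  4: 135.7788 km
  5: 363.2124 km
  → nearest: 4 (135.7788 km)
Q3 at 44.7136°N, 73.4506°W:
  1: 71.1751 km
  2: 140.2074 km
  3: 120.7886 km
  4: 113.9362 km
  5: 176.1672 km
  → nearest: 1 (71.1751 km)
Q4 at 45.7463°N, 73.7695°W:
  1: 182.1629 km
  2: 56.3988 km
  3: 95.4702 km
  4: 224.2479 km
  5: 82.0412 km
  → nearest: 2 (56.3988 km)
Q5 at 45.9959°N, 72.2059°W:
  1: 243.0908 km
  2: 183.1385 km
  3: 52.9723 km
  4: 284.2578 km
  5: 201.4209 km
  → nearest: 3 (52.9723 km)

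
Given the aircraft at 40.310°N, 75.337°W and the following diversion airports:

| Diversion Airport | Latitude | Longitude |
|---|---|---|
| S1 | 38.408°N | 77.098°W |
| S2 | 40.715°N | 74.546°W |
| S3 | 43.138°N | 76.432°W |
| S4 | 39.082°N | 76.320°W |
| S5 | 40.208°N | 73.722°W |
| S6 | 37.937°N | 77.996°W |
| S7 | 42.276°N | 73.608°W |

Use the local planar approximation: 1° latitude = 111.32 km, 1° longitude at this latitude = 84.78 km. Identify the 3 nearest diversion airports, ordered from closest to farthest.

S2, S5, S4

Distances from 40.310°N, 75.337°W:
S1: 259.075 km
S2: 80.807 km
S3: 328.215 km
S4: 160.102 km
S5: 137.390 km
S6: 347.276 km
S7: 263.410 km
Sorted: S2 (80.807 km) < S5 (137.390 km) < S4 (160.102 km) < S1 (259.075 km) < S7 (263.410 km) < …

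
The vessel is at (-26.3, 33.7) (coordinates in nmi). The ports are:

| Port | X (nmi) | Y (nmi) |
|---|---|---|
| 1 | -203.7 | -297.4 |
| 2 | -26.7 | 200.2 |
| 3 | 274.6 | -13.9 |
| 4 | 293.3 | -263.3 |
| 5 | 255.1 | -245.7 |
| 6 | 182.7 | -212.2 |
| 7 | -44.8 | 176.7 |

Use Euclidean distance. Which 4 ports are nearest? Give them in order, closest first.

7, 2, 3, 6

Distances from (-26.3, 33.7):
1: √((-177.4)² + (-331.1)²) = √(31470.760 + 109627.210) = 375.6 nmi
2: √((-0.4)² + (166.5)²) = √(0.160 + 27722.250) = 166.5 nmi
3: √((300.9)² + (-47.6)²) = √(90540.810 + 2265.760) = 304.6 nmi
4: √((319.6)² + (-297.0)²) = √(102144.160 + 88209.000) = 436.3 nmi
5: √((281.4)² + (-279.4)²) = √(79185.960 + 78064.360) = 396.5 nmi
6: √((209.0)² + (-245.9)²) = √(43681.000 + 60466.810) = 322.7 nmi
7: √((-18.5)² + (143.0)²) = √(342.250 + 20449.000) = 144.2 nmi
Sorted: 7 (144.2 nmi) < 2 (166.5 nmi) < 3 (304.6 nmi) < 6 (322.7 nmi) < 1 (375.6 nmi) < 5 (396.5 nmi) < …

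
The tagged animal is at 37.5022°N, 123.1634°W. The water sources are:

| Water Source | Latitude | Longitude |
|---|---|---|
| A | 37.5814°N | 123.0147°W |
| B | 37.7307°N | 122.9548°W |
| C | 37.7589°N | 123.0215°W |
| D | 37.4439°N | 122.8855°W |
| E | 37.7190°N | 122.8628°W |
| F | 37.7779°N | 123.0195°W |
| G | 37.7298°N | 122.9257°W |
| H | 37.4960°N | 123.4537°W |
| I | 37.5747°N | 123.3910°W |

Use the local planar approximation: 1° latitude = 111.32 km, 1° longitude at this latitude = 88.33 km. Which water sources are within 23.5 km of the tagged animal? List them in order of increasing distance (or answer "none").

A, I

Distances from 37.5022°N, 123.1634°W:
A: √((0.0792·111.32)² + (0.1487·88.33)²) = √(77.731448 + 172.519582) = 15.8193 km
B: √((0.2285·111.32)² + (0.2086·88.33)²) = √(647.021637 + 339.504136) = 31.4090 km
C: √((0.2567·111.32)² + (0.1419·88.33)²) = √(816.578860 + 157.101833) = 31.2039 km
D: √((-0.0583·111.32)² + (0.2779·88.33)²) = √(42.119529 + 602.550643) = 25.3904 km
E: √((0.2168·111.32)² + (0.3006·88.33)²) = √(582.458451 + 705.008598) = 35.8813 km
F: √((0.2757·111.32)² + (0.1439·88.33)²) = √(941.932816 + 161.561564) = 33.2189 km
G: √((0.2276·111.32)² + (0.2377·88.33)²) = √(641.934786 + 440.833738) = 32.9054 km
H: √((-0.0062·111.32)² + (-0.2903·88.33)²) = √(0.476354 + 657.522370) = 25.6515 km
I: √((0.0725·111.32)² + (-0.2276·88.33)²) = √(65.136198 + 404.167117) = 21.6634 km
Threshold 23.5 km: A (15.8193 km), I (21.6634 km) are within range.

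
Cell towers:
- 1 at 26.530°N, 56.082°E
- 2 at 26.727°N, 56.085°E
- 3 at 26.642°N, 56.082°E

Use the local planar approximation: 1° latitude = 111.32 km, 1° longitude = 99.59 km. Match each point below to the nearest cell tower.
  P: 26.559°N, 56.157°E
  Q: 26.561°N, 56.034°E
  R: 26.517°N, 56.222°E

P at 26.559°N, 56.157°E:
  1: √((-0.029·111.32)² + (-0.075·99.59)²) = √(10.42179 + 55.78970) = 8.137 km
  2: √((0.168·111.32)² + (-0.072·99.59)²) = √(349.75583 + 51.41578) = 20.029 km
  3: √((0.083·111.32)² + (-0.075·99.59)²) = √(85.36947 + 55.78970) = 11.881 km
  → nearest: 1 (8.137 km)
Q at 26.561°N, 56.034°E:
  1: √((-0.031·111.32)² + (0.048·99.59)²) = √(11.90885 + 22.85146) = 5.896 km
  2: √((0.166·111.32)² + (0.051·99.59)²) = √(341.47788 + 25.79716) = 19.164 km
  3: √((0.081·111.32)² + (0.048·99.59)²) = √(81.30485 + 22.85146) = 10.206 km
  → nearest: 1 (5.896 km)
R at 26.517°N, 56.222°E:
  1: √((0.013·111.32)² + (-0.140·99.59)²) = √(2.09427 + 194.39609) = 14.018 km
  2: √((0.210·111.32)² + (-0.137·99.59)²) = √(546.49348 + 186.15410) = 27.067 km
  3: √((0.125·111.32)² + (-0.140·99.59)²) = √(193.62722 + 194.39609) = 19.698 km
  → nearest: 1 (14.018 km)

P→1; Q→1; R→1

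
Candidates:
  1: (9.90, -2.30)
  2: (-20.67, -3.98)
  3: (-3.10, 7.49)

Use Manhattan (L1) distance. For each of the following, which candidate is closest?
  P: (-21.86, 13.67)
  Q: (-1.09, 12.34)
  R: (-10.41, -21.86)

P→2; Q→3; R→2

P at (-21.86, 13.67):
  1: 47.73
  2: 18.84
  3: 24.94
  → nearest: 2 (18.84)
Q at (-1.09, 12.34):
  1: 25.63
  2: 35.90
  3: 6.86
  → nearest: 3 (6.86)
R at (-10.41, -21.86):
  1: 39.87
  2: 28.14
  3: 36.66
  → nearest: 2 (28.14)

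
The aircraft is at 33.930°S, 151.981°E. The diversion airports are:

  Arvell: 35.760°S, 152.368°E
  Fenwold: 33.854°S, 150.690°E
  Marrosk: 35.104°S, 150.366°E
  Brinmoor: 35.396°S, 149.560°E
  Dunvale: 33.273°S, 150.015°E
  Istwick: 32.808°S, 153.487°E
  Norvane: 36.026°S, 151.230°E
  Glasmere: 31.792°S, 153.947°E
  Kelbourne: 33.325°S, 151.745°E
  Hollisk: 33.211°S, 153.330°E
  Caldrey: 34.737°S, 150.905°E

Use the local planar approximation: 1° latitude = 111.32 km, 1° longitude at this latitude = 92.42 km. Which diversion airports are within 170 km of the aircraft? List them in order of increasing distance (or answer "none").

Distances from 33.930°S, 151.981°E:
Arvell: √((-1.830·111.32)² + (0.387·92.42)²) = √(41500.04568 + 1279.24538) = 206.832 km
Fenwold: √((0.076·111.32)² + (-1.291·92.42)²) = √(71.57701 + 14235.88309) = 119.614 km
Marrosk: √((-1.174·111.32)² + (-1.615·92.42)²) = √(17079.79246 + 22278.04012) = 198.388 km
Brinmoor: √((-1.466·111.32)² + (-2.421·92.42)²) = √(26632.64719 + 50063.53445) = 276.941 km
Dunvale: √((0.657·111.32)² + (-1.966·92.42)²) = √(5349.05587 + 33014.06145) = 195.865 km
Istwick: √((1.122·111.32)² + (1.506·92.42)²) = √(15600.26979 + 19372.33061) = 187.010 km
Norvane: √((-2.096·111.32)² + (-0.751·92.42)²) = √(54441.35827 + 4817.38995) = 243.431 km
Glasmere: √((2.138·111.32)² + (1.966·92.42)²) = √(56645.02816 + 33014.06145) = 299.431 km
Kelbourne: √((0.605·111.32)² + (-0.236·92.42)²) = √(4535.83392 + 475.72496) = 70.792 km
Hollisk: √((0.719·111.32)² + (1.349·92.42)²) = √(6406.25433 + 15543.75090) = 148.155 km
Caldrey: √((-0.807·111.32)² + (-1.076·92.42)²) = √(8070.37035 + 9889.09322) = 134.013 km
Threshold 170 km: Kelbourne (70.792 km), Fenwold (119.614 km), Caldrey (134.013 km), Hollisk (148.155 km) are within range.

Kelbourne, Fenwold, Caldrey, Hollisk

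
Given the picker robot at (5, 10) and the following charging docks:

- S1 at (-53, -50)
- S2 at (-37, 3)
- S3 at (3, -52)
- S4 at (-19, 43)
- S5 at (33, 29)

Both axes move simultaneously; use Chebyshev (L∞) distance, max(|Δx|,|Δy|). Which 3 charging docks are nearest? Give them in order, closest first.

S5, S4, S2

Distances from (5, 10):
S1: max(|-58|, |-60|) = 60
S2: max(|-42|, |-7|) = 42
S3: max(|-2|, |-62|) = 62
S4: max(|-24|, |33|) = 33
S5: max(|28|, |19|) = 28
Sorted: S5 (28) < S4 (33) < S2 (42) < S1 (60) < S3 (62)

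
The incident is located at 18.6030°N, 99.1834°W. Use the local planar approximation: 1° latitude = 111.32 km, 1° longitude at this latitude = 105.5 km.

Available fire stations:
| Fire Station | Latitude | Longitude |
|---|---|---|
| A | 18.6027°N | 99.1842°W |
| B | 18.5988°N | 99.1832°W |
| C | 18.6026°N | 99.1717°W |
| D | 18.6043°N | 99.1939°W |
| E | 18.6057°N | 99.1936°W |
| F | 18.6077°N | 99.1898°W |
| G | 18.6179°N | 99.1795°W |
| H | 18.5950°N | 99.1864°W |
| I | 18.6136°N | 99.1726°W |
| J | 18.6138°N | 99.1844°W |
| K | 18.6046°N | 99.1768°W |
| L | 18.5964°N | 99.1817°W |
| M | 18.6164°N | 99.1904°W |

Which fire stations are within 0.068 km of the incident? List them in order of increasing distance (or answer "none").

Distances from 18.6030°N, 99.1834°W:
A: 0.0908 km
B: 0.4680 km
C: 1.2352 km
D: 1.1172 km
E: 1.1173 km
F: 0.8542 km
G: 1.7089 km
H: 0.9451 km
I: 1.6403 km
J: 1.2069 km
K: 0.7187 km
L: 0.7563 km
M: 1.6645 km
Threshold 0.068 km: none within range.

none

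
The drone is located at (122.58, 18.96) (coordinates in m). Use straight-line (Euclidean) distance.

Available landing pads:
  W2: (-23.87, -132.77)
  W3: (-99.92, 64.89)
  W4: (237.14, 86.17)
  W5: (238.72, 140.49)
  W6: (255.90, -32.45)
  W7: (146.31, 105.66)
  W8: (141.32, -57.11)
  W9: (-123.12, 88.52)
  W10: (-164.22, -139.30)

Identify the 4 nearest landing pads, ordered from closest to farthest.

W8, W7, W4, W6

Distances from (122.58, 18.96):
W2: √((-146.45)² + (-151.73)²) = √(21447.6025 + 23021.9929) = 210.88 m
W3: √((-222.50)² + (45.93)²) = √(49506.2500 + 2109.5649) = 227.19 m
W4: √((114.56)² + (67.21)²) = √(13123.9936 + 4517.1841) = 132.82 m
W5: √((116.14)² + (121.53)²) = √(13488.4996 + 14769.5409) = 168.10 m
W6: √((133.32)² + (-51.41)²) = √(17774.2224 + 2642.9881) = 142.89 m
W7: √((23.73)² + (86.70)²) = √(563.1129 + 7516.8900) = 89.89 m
W8: √((18.74)² + (-76.07)²) = √(351.1876 + 5786.6449) = 78.34 m
W9: √((-245.70)² + (69.56)²) = √(60368.4900 + 4838.5936) = 255.36 m
W10: √((-286.80)² + (-158.26)²) = √(82254.2400 + 25046.2276) = 327.57 m
Sorted: W8 (78.34 m) < W7 (89.89 m) < W4 (132.82 m) < W6 (142.89 m) < W5 (168.10 m) < W2 (210.88 m) < …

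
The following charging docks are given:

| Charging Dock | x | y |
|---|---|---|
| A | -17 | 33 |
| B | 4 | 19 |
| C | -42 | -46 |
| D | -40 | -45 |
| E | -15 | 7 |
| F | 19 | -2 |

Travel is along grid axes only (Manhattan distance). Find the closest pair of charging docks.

Pairwise distances:
A–B: 35
A–C: 104
A–D: 101
A–E: 28
A–F: 71
B–C: 111
B–D: 108
B–E: 31
B–F: 36
C–D: 3
C–E: 80
C–F: 105
D–E: 77
D–F: 102
E–F: 43
Closest pair: C–D at 3.

C and D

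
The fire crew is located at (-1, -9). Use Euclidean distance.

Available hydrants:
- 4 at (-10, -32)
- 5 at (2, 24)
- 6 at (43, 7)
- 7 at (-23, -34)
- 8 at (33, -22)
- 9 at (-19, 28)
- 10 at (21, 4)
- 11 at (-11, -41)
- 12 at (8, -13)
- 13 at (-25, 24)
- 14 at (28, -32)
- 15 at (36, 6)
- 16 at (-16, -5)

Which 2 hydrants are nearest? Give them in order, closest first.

12, 16

Distances from (-1, -9):
4: √((-9)² + (-23)²) = √(81.000 + 529.000) = 24.7
5: √((3)² + (33)²) = √(9.000 + 1089.000) = 33.1
6: √((44)² + (16)²) = √(1936.000 + 256.000) = 46.8
7: √((-22)² + (-25)²) = √(484.000 + 625.000) = 33.3
8: √((34)² + (-13)²) = √(1156.000 + 169.000) = 36.4
9: √((-18)² + (37)²) = √(324.000 + 1369.000) = 41.1
10: √((22)² + (13)²) = √(484.000 + 169.000) = 25.6
11: √((-10)² + (-32)²) = √(100.000 + 1024.000) = 33.5
12: √((9)² + (-4)²) = √(81.000 + 16.000) = 9.8
13: √((-24)² + (33)²) = √(576.000 + 1089.000) = 40.8
14: √((29)² + (-23)²) = √(841.000 + 529.000) = 37.0
15: √((37)² + (15)²) = √(1369.000 + 225.000) = 39.9
16: √((-15)² + (4)²) = √(225.000 + 16.000) = 15.5
Sorted: 12 (9.8) < 16 (15.5) < 4 (24.7) < 10 (25.6) < …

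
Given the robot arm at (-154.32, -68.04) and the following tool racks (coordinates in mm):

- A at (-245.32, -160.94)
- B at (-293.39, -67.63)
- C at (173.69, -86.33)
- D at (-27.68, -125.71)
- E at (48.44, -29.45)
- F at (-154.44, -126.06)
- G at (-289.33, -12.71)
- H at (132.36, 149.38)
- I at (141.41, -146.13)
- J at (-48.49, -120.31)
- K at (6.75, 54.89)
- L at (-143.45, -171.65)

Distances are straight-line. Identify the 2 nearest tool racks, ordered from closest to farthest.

Distances from (-154.32, -68.04):
A: √((-91.00)² + (-92.90)²) = √(8281.0000 + 8630.4100) = 130.04 mm
B: √((-139.07)² + (0.41)²) = √(19340.4649 + 0.1681) = 139.07 mm
C: √((328.01)² + (-18.29)²) = √(107590.5601 + 334.5241) = 328.52 mm
D: √((126.64)² + (-57.67)²) = √(16037.6896 + 3325.8289) = 139.15 mm
E: √((202.76)² + (38.59)²) = √(41111.6176 + 1489.1881) = 206.40 mm
F: √((-0.12)² + (-58.02)²) = √(0.0144 + 3366.3204) = 58.02 mm
G: √((-135.01)² + (55.33)²) = √(18227.7001 + 3061.4089) = 145.91 mm
H: √((286.68)² + (217.42)²) = √(82185.4224 + 47271.4564) = 359.80 mm
I: √((295.73)² + (-78.09)²) = √(87456.2329 + 6098.0481) = 305.87 mm
J: √((105.83)² + (-52.27)²) = √(11199.9889 + 2732.1529) = 118.03 mm
K: √((161.07)² + (122.93)²) = √(25943.5449 + 15111.7849) = 202.62 mm
L: √((10.87)² + (-103.61)²) = √(118.1569 + 10735.0321) = 104.18 mm
Sorted: F (58.02 mm) < L (104.18 mm) < J (118.03 mm) < A (130.04 mm) < …

F, L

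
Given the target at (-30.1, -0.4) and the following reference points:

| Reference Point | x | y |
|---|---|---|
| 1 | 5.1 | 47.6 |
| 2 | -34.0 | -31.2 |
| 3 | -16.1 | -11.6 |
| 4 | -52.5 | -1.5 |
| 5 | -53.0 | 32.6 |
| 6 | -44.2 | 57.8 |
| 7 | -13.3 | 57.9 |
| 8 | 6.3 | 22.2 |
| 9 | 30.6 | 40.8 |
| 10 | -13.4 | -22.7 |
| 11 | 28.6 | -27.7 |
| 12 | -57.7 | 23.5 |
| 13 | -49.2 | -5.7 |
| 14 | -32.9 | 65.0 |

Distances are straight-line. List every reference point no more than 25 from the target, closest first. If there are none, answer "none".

Distances from (-30.1, -0.4):
1: 59.5
2: 31.0
3: 17.9
4: 22.4
5: 40.2
6: 59.9
7: 60.7
8: 42.8
9: 73.4
10: 27.9
11: 64.7
12: 36.5
13: 19.8
14: 65.5
Threshold 25: 3 (17.9), 13 (19.8), 4 (22.4) are within range.

3, 13, 4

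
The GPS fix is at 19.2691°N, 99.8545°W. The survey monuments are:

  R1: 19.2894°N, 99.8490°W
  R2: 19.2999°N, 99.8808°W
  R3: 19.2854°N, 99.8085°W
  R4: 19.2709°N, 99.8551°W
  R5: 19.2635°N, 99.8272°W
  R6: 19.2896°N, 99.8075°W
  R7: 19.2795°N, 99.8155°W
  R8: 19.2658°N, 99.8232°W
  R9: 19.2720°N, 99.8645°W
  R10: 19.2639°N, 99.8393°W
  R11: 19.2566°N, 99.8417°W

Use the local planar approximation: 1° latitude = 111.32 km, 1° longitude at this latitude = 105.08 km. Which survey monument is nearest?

R4

Distances from 19.2691°N, 99.8545°W:
R1: 2.3325 km
R2: 4.4038 km
R3: 5.1630 km
R4: 0.2101 km
R5: 2.9356 km
R6: 5.4405 km
R7: 4.2585 km
R8: 3.3095 km
R9: 1.0993 km
R10: 1.6989 km
R11: 1.9353 km
Minimum: R4 at 0.2101 km.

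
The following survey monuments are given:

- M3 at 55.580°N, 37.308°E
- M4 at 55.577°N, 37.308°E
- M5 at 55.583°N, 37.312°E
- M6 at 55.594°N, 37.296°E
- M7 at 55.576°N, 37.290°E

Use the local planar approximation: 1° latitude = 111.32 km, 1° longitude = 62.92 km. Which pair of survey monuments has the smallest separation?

Pairwise distances:
M3–M4: 0.334 km
M3–M5: 0.418 km
M3–M6: 1.732 km
M3–M7: 1.217 km
M4–M5: 0.714 km
M4–M6: 2.038 km
M4–M7: 1.138 km
M5–M6: 1.585 km
M5–M7: 1.589 km
M6–M7: 2.039 km
Closest pair: M3–M4 at 0.334 km.

M3 and M4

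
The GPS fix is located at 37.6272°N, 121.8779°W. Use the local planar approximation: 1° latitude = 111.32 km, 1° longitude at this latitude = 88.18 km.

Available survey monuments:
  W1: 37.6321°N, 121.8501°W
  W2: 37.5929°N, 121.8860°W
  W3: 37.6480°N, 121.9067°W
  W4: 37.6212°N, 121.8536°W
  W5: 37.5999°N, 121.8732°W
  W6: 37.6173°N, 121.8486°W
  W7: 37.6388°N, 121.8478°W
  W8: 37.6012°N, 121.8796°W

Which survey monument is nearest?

Distances from 37.6272°N, 121.8779°W:
W1: 2.5114 km
W2: 3.8845 km
W3: 3.4367 km
W4: 2.2445 km
W5: 3.0672 km
W6: 2.8089 km
W7: 2.9517 km
W8: 2.8982 km
Minimum: W4 at 2.2445 km.

W4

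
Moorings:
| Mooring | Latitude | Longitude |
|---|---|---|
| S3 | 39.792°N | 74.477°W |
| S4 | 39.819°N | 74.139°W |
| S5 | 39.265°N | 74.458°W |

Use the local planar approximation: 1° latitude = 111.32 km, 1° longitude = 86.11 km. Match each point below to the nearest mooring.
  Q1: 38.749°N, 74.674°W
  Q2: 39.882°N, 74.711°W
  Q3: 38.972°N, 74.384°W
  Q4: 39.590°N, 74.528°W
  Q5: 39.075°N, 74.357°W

Q1→S5; Q2→S3; Q3→S5; Q4→S3; Q5→S5

Q1 at 38.749°N, 74.674°W:
  S3: 117.339 km
  S4: 127.711 km
  S5: 60.377 km
  → nearest: S5 (60.377 km)
Q2 at 39.882°N, 74.711°W:
  S3: 22.503 km
  S4: 49.752 km
  S5: 72.057 km
  → nearest: S3 (22.503 km)
Q3 at 38.972°N, 74.384°W:
  S3: 91.633 km
  S4: 96.619 km
  S5: 33.233 km
  → nearest: S5 (33.233 km)
Q4 at 39.590°N, 74.528°W:
  S3: 22.911 km
  S4: 42.094 km
  S5: 36.678 km
  → nearest: S3 (22.911 km)
Q5 at 39.075°N, 74.357°W:
  S3: 80.483 km
  S4: 84.923 km
  S5: 22.869 km
  → nearest: S5 (22.869 km)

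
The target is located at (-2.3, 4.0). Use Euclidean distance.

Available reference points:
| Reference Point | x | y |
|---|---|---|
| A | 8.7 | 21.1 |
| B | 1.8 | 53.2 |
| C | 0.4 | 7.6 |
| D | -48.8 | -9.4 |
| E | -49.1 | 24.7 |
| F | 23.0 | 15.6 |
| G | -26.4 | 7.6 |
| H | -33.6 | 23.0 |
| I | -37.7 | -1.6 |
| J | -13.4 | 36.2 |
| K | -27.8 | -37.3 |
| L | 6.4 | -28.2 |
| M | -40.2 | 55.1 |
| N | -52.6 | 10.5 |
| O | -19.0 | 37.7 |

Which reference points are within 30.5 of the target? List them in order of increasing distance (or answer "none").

Distances from (-2.3, 4.0):
A: √((11.0)² + (17.1)²) = √(121.000 + 292.410) = 20.3
B: √((4.1)² + (49.2)²) = √(16.810 + 2420.640) = 49.4
C: √((2.7)² + (3.6)²) = √(7.290 + 12.960) = 4.5
D: √((-46.5)² + (-13.4)²) = √(2162.250 + 179.560) = 48.4
E: √((-46.8)² + (20.7)²) = √(2190.240 + 428.490) = 51.2
F: √((25.3)² + (11.6)²) = √(640.090 + 134.560) = 27.8
G: √((-24.1)² + (3.6)²) = √(580.810 + 12.960) = 24.4
H: √((-31.3)² + (19.0)²) = √(979.690 + 361.000) = 36.6
I: √((-35.4)² + (-5.6)²) = √(1253.160 + 31.360) = 35.8
J: √((-11.1)² + (32.2)²) = √(123.210 + 1036.840) = 34.1
K: √((-25.5)² + (-41.3)²) = √(650.250 + 1705.690) = 48.5
L: √((8.7)² + (-32.2)²) = √(75.690 + 1036.840) = 33.4
M: √((-37.9)² + (51.1)²) = √(1436.410 + 2611.210) = 63.6
N: √((-50.3)² + (6.5)²) = √(2530.090 + 42.250) = 50.7
O: √((-16.7)² + (33.7)²) = √(278.890 + 1135.690) = 37.6
Threshold 30.5: C (4.5), A (20.3), G (24.4), F (27.8) are within range.

C, A, G, F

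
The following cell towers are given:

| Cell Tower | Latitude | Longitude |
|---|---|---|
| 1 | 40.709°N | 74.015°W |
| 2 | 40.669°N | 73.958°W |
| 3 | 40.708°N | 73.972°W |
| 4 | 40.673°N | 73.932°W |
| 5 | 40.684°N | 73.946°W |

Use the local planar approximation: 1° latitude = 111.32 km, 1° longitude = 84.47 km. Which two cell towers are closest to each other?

Pairwise distances:
1–2: 6.558 km
1–3: 3.634 km
1–4: 8.076 km
1–5: 6.459 km
2–3: 4.500 km
2–4: 2.241 km
2–5: 1.953 km
3–4: 5.157 km
3–5: 3.459 km
4–5: 1.702 km
Closest pair: 4–5 at 1.702 km.

4 and 5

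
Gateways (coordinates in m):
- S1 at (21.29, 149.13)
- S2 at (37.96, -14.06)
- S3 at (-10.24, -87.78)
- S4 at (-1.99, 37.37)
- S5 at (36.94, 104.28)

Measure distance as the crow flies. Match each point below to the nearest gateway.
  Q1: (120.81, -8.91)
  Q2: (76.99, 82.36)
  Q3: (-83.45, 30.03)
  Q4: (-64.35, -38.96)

Q1 at (120.81, -8.91):
  S1: √((-99.52)² + (158.04)²) = √(9904.2304 + 24976.6416) = 186.76 m
  S2: √((-82.85)² + (-5.15)²) = √(6864.1225 + 26.5225) = 83.01 m
  S3: √((-131.05)² + (-78.87)²) = √(17174.1025 + 6220.4769) = 152.95 m
  S4: √((-122.80)² + (46.28)²) = √(15079.8400 + 2141.8384) = 131.23 m
  S5: √((-83.87)² + (113.19)²) = √(7034.1769 + 12811.9761) = 140.88 m
  → nearest: S2 (83.01 m)
Q2 at (76.99, 82.36):
  S1: √((-55.70)² + (66.77)²) = √(3102.4900 + 4458.2329) = 86.95 m
  S2: √((-39.03)² + (-96.42)²) = √(1523.3409 + 9296.8164) = 104.02 m
  S3: √((-87.23)² + (-170.14)²) = √(7609.0729 + 28947.6196) = 191.20 m
  S4: √((-78.98)² + (-44.99)²) = √(6237.8404 + 2024.1001) = 90.90 m
  S5: √((-40.05)² + (21.92)²) = √(1604.0025 + 480.4864) = 45.66 m
  → nearest: S5 (45.66 m)
Q3 at (-83.45, 30.03):
  S1: √((104.74)² + (119.10)²) = √(10970.4676 + 14184.8100) = 158.60 m
  S2: √((121.41)² + (-44.09)²) = √(14740.3881 + 1943.9281) = 129.17 m
  S3: √((73.21)² + (-117.81)²) = √(5359.7041 + 13879.1961) = 138.70 m
  S4: √((81.46)² + (7.34)²) = √(6635.7316 + 53.8756) = 81.79 m
  S5: √((120.39)² + (74.25)²) = √(14493.7521 + 5513.0625) = 141.45 m
  → nearest: S4 (81.79 m)
Q4 at (-64.35, -38.96):
  S1: √((85.64)² + (188.09)²) = √(7334.2096 + 35377.8481) = 206.67 m
  S2: √((102.31)² + (24.90)²) = √(10467.3361 + 620.0100) = 105.30 m
  S3: √((54.11)² + (-48.82)²) = √(2927.8921 + 2383.3924) = 72.88 m
  S4: √((62.36)² + (76.33)²) = √(3888.7696 + 5826.2689) = 98.56 m
  S5: √((101.29)² + (143.24)²) = √(10259.6641 + 20517.6976) = 175.43 m
  → nearest: S3 (72.88 m)

Q1→S2; Q2→S5; Q3→S4; Q4→S3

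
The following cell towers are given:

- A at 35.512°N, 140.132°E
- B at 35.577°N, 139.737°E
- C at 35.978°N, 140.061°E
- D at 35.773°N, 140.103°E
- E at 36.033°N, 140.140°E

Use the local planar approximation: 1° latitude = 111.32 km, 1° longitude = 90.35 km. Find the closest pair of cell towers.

C and E

Pairwise distances:
A–B: 36.414 km
A–C: 52.270 km
A–D: 29.172 km
A–E: 58.002 km
B–C: 53.382 km
B–D: 39.618 km
B–E: 62.470 km
C–D: 23.134 km
C–E: 9.404 km
D–E: 29.136 km
Closest pair: C–E at 9.404 km.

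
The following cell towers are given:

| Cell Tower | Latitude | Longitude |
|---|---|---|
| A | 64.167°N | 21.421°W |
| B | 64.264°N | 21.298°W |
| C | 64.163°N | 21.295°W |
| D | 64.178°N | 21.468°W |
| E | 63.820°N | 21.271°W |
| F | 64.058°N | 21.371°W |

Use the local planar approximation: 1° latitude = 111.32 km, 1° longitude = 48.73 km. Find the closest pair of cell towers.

Pairwise distances:
A–B: 12.350 km
A–C: 6.156 km
A–D: 2.597 km
A–E: 39.314 km
A–F: 12.376 km
B–C: 11.244 km
B–D: 12.660 km
B–E: 49.444 km
B–F: 23.206 km
C–D: 8.594 km
C–E: 38.201 km
C–F: 12.261 km
D–E: 40.992 km
D–F: 14.170 km
E–F: 26.939 km
Closest pair: A–D at 2.597 km.

A and D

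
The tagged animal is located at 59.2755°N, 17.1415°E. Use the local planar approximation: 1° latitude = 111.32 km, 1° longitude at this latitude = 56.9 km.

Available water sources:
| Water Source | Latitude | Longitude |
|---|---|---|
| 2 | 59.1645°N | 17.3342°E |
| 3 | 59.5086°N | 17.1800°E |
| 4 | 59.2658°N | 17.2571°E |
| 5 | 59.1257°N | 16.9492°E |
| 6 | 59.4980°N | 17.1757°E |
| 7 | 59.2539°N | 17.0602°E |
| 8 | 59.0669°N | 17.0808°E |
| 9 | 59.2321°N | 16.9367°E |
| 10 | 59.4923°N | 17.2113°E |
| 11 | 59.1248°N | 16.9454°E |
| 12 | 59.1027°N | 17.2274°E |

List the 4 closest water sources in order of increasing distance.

7, 4, 9, 2

Distances from 59.2755°N, 17.1415°E:
2: √((-0.1110·111.32)² + (0.1927·56.9)²) = √(152.683587 + 120.223111) = 16.5199 km
3: √((0.2331·111.32)² + (0.0385·56.9)²) = √(673.334617 + 4.798947) = 26.0410 km
4: √((-0.0097·111.32)² + (0.1156·56.9)²) = √(1.165977 + 43.265348) = 6.6657 km
5: √((-0.1498·111.32)² + (-0.1923·56.9)²) = √(278.080171 + 119.724519) = 19.9450 km
6: √((0.2225·111.32)² + (0.0342·56.9)²) = √(613.488500 + 3.786838) = 24.8450 km
7: √((-0.0216·111.32)² + (-0.0813·56.9)²) = √(5.781678 + 21.399598) = 5.2136 km
8: √((-0.2086·111.32)² + (-0.0607·56.9)²) = √(539.231189 + 11.928942) = 23.4768 km
9: √((-0.0434·111.32)² + (-0.2048·56.9)²) = √(23.341344 + 135.795206) = 12.6149 km
10: √((0.2168·111.32)² + (0.0698·56.9)²) = √(582.458451 + 15.773765) = 24.4588 km
11: √((-0.1507·111.32)² + (-0.1961·56.9)²) = √(281.431626 + 124.502972) = 20.1478 km
12: √((-0.1728·111.32)² + (0.0859·56.9)²) = √(370.027389 + 23.889709) = 19.8473 km
Sorted: 7 (5.2136 km) < 4 (6.6657 km) < 9 (12.6149 km) < 2 (16.5199 km) < 12 (19.8473 km) < 5 (19.9450 km) < …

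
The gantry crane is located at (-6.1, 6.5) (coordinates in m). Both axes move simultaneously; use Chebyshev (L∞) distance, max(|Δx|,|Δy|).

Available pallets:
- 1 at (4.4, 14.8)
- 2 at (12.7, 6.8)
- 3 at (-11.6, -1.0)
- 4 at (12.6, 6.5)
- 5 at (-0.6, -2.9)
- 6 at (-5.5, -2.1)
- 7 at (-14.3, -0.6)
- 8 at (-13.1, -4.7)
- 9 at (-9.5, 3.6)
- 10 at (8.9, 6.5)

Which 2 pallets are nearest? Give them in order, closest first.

9, 3

Distances from (-6.1, 6.5):
1: max(|10.5|, |8.3|) = 10.5 m
2: max(|18.8|, |0.3|) = 18.8 m
3: max(|-5.5|, |-7.5|) = 7.5 m
4: max(|18.7|, |0.0|) = 18.7 m
5: max(|5.5|, |-9.4|) = 9.4 m
6: max(|0.6|, |-8.6|) = 8.6 m
7: max(|-8.2|, |-7.1|) = 8.2 m
8: max(|-7.0|, |-11.2|) = 11.2 m
9: max(|-3.4|, |-2.9|) = 3.4 m
10: max(|15.0|, |0.0|) = 15.0 m
Sorted: 9 (3.4 m) < 3 (7.5 m) < 7 (8.2 m) < 6 (8.6 m) < …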